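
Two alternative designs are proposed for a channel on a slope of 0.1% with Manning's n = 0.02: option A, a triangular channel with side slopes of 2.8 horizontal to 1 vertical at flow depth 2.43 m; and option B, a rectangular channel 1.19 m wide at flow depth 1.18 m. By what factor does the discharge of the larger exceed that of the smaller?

Channel A: For a triangular section with side slope z = 2.8: A = zy² = 2.8×2.43² = 16.53 m²; P = 2y√(1+z²) = 2×2.43×2.973 = 14.45 m. Hydraulic radius R = A/P = 16.53/14.45 = 1.144 m. Q_A = (1/0.02)·16.53·1.144^(2/3)·√0.001 = 28.6 m³/s.
Channel B: Flow area A = b·y = 1.19 × 1.18 = 1.404 m². Wetted perimeter P = b + 2y = 1.19 + 2×1.18 = 3.55 m. Hydraulic radius R = A/P = 1.404/3.55 = 0.3955 m. Q_B = (1/0.02)·1.404·0.3955^(2/3)·√0.001 = 1.196 m³/s.
The larger discharge is 28.6 m³/s and the smaller is 1.196 m³/s; the ratio is 23.9.

23.9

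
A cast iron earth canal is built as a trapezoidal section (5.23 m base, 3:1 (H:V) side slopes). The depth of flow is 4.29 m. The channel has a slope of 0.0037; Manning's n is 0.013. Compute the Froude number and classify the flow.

With bottom width b = 5.23 m and side slope z = 3: A = (b + zy)y = (5.23 + 3×4.29)×4.29 = 77.65 m²; P = b + 2y√(1+z²) = 5.23 + 2×4.29×3.162 = 32.36 m.
Hydraulic radius R = A/P = 77.65/32.36 = 2.399 m.
V = (1/n) R^(2/3) √S = (1/0.013) × 2.399^(2/3) × √0.0037 = 8.386 m/s. Hydraulic depth D_h = A/T = 77.65/30.97 = 2.507 m.
Froude number Fr = V/√(g·D_h) = 8.386/√(9.81×2.507) = 1.69, which is greater than 1, so the flow is supercritical.

supercritical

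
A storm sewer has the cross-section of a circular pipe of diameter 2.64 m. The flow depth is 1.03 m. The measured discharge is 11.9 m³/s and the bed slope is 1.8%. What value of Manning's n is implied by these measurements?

n = 0.0151

For a circular section of diameter D = 2.64 m at depth y = 1.03 m, the central angle is θ = 2 arccos(1 − 2y/D) = 2.699 rad. Then A = (D²/8)(θ − sin θ) = 1.978 m² and P = Dθ/2 = 3.562 m.
Hydraulic radius R = A/P = 1.978/3.562 = 0.5552 m.
Rearranging Manning's equation: n = (1/Q) A R^(2/3) S^(1/2) = (1/11.9) × 1.978 × 0.5552^(2/3) × √0.018 = 0.0151.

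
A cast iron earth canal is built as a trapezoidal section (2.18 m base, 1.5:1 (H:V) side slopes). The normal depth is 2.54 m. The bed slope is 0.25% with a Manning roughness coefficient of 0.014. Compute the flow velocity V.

With bottom width b = 2.18 m and side slope z = 1.5: A = (b + zy)y = (2.18 + 1.5×2.54)×2.54 = 15.21 m²; P = b + 2y√(1+z²) = 2.18 + 2×2.54×1.803 = 11.34 m.
Hydraulic radius R = A/P = 15.21/11.34 = 1.342 m.
From Manning's equation, V = (1/n) R^(2/3) S^(1/2) = (1/0.014) × 1.342^(2/3) × 0.0025^(1/2) = 4.34 m/s.

V = 4.34 m/s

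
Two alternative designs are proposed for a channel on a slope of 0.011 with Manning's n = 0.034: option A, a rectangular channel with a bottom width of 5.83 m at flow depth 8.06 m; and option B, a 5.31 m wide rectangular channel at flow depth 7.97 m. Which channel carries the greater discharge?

Channel A: Flow area A = b·y = 5.83 × 8.06 = 46.99 m². Wetted perimeter P = b + 2y = 5.83 + 2×8.06 = 21.95 m. Hydraulic radius R = A/P = 46.99/21.95 = 2.141 m. Q_A = (1/0.034)·46.99·2.141^(2/3)·√0.011 = 240.8 m³/s.
Channel B: Flow area A = b·y = 5.31 × 7.97 = 42.32 m². Wetted perimeter P = b + 2y = 5.31 + 2×7.97 = 21.25 m. Hydraulic radius R = A/P = 42.32/21.25 = 1.992 m. Q_B = (1/0.034)·42.32·1.992^(2/3)·√0.011 = 206.6 m³/s.
Q_A = 240.8 m³/s vs Q_B = 206.6 m³/s, so channel A carries more.

channel A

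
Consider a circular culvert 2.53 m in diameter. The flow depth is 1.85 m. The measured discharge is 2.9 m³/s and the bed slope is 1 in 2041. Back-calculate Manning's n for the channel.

n = 0.025

For a circular section of diameter D = 2.53 m at depth y = 1.85 m, the central angle is θ = 2 arccos(1 − 2y/D) = 4.103 rad. Then A = (D²/8)(θ − sin θ) = 3.939 m² and P = Dθ/2 = 5.19 m.
Hydraulic radius R = A/P = 3.939/5.19 = 0.7589 m.
Rearranging Manning's equation: n = (1/Q) A R^(2/3) S^(1/2) = (1/2.9) × 3.939 × 0.7589^(2/3) × √0.00049 = 0.025.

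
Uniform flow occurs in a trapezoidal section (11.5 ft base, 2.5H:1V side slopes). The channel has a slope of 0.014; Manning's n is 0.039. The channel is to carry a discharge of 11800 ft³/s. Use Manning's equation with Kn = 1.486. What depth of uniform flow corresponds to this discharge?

Manning's equation rearranged: A R^(2/3) = nQ / (1.486·√S) = 0.039 × 11800 / (1.486 × √0.014) = 2617.
At y = 12.5 ft: A R^(2/3) = 1914 — low.
At y = 16.4 ft: A R^(2/3) = 3621 — high.
At y = 14.3 ft: A R^(2/3) = 2620 — matches.

y_n = 14.3 ft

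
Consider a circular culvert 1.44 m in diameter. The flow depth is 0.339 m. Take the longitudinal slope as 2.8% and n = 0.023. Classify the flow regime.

For a circular section of diameter D = 1.44 m at depth y = 0.339 m, the central angle is θ = 2 arccos(1 − 2y/D) = 2.026 rad. Then A = (D²/8)(θ − sin θ) = 0.2925 m² and P = Dθ/2 = 1.459 m.
Hydraulic radius R = A/P = 0.2925/1.459 = 0.2005 m.
V = (1/n) R^(2/3) √S = (1/0.023) × 0.2005^(2/3) × √0.028 = 2.492 m/s. Hydraulic depth D_h = A/T = 0.2925/1.222 = 0.2394 m.
Froude number Fr = V/√(g·D_h) = 2.492/√(9.81×0.2394) = 1.63, which is greater than 1, so the flow is supercritical.

supercritical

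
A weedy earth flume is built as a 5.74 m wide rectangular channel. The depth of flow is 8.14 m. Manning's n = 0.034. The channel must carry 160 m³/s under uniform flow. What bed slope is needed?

S = 0.00497

Flow area A = b·y = 5.74 × 8.14 = 46.72 m². Wetted perimeter P = b + 2y = 5.74 + 2×8.14 = 22.02 m.
Hydraulic radius R = A/P = 46.72/22.02 = 2.122 m.
From Manning's equation, S = [nQ / (1 A R^(2/3))]² = [0.034 × 160 / (1 × 46.72 × 2.122^(2/3))]² = 0.00497.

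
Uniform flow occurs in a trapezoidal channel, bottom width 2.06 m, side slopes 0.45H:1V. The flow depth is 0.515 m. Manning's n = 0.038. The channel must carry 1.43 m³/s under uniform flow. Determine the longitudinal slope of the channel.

With bottom width b = 2.06 m and side slope z = 0.45: A = (b + zy)y = (2.06 + 0.45×0.515)×0.515 = 1.18 m²; P = b + 2y√(1+z²) = 2.06 + 2×0.515×1.097 = 3.189 m.
Hydraulic radius R = A/P = 1.18/3.189 = 0.37 m.
From Manning's equation, S = [nQ / (1 A R^(2/3))]² = [0.038 × 1.43 / (1 × 1.18 × 0.37^(2/3))]² = 0.00798.

S = 0.00798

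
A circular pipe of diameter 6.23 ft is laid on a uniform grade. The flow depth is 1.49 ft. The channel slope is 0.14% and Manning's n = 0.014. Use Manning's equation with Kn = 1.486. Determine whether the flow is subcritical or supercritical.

For a circular section of diameter D = 6.23 ft at depth y = 1.49 ft, the central angle is θ = 2 arccos(1 − 2y/D) = 2.044 rad. Then A = (D²/8)(θ − sin θ) = 5.598 ft² and P = Dθ/2 = 6.367 ft.
Hydraulic radius R = A/P = 5.598/6.367 = 0.8792 ft.
V = (1.486/n) R^(2/3) √S = (1.486/0.014) × 0.8792^(2/3) × √0.0014 = 3.645 ft/s. Hydraulic depth D_h = A/T = 5.598/5.315 = 1.053 ft.
Froude number Fr = V/√(g·D_h) = 3.645/√(32.2×1.053) = 0.626, which is less than 1, so the flow is subcritical.

subcritical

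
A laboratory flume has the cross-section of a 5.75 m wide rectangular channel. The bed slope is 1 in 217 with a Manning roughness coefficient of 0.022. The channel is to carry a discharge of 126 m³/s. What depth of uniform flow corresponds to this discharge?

Manning's equation rearranged: A R^(2/3) = nQ / (1·√S) = 0.022 × 126 / (√0.004608) = 40.83.
Try y = 5.83 m: A R^(2/3) = 51.88 — over.
Try y = 3.52 m: A R^(2/3) = 27.49 — short.
Try y = 4.8 m: A R^(2/3) = 40.81 — matches.

y_n = 4.8 m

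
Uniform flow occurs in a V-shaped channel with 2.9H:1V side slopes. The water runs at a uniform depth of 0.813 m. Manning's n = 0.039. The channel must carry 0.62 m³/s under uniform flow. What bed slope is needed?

S = 0.00057

For a triangular section with side slope z = 2.9: A = zy² = 2.9×0.813² = 1.917 m²; P = 2y√(1+z²) = 2×0.813×3.068 = 4.988 m.
Hydraulic radius R = A/P = 1.917/4.988 = 0.3843 m.
From Manning's equation, S = [nQ / (1 A R^(2/3))]² = [0.039 × 0.62 / (1 × 1.917 × 0.3843^(2/3))]² = 0.00057.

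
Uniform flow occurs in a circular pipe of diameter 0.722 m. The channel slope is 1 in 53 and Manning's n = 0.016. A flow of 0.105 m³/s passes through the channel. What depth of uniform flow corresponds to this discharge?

Manning's equation rearranged: A R^(2/3) = nQ / (1·√S) = 0.016 × 0.105 / (√0.01887) = 0.01223.
At y = 0.169 m: A R^(2/3) = 0.01571 — too large.
At y = 0.149 m: A R^(2/3) = 0.0122 — ≈ 0.01223.

y_n = 0.149 m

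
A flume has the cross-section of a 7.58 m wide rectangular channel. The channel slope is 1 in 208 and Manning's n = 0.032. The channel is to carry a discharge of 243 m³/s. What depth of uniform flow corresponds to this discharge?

Manning's equation rearranged: A R^(2/3) = nQ / (1·√S) = 0.032 × 243 / (√0.004808) = 112.1.
Try y = 5.72 m: A R^(2/3) = 75.1 — low.
Try y = 10.1 m: A R^(2/3) = 150.5 — high.
Try y = 7.9 m: A R^(2/3) = 112.1 — ≈ 112.1.

y_n = 7.9 m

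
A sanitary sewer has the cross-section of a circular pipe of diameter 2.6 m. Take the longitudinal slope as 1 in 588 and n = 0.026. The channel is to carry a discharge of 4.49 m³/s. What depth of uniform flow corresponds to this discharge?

Manning's equation rearranged: A R^(2/3) = nQ / (1·√S) = 0.026 × 4.49 / (√0.001701) = 2.831.
Trying y = 1.84 m: A R^(2/3) = 3.383 — over.
Trying y = 1.32 m: A R^(2/3) = 2.044 — short.
Trying y = 1.62 m: A R^(2/3) = 2.833 — close enough.

y_n = 1.62 m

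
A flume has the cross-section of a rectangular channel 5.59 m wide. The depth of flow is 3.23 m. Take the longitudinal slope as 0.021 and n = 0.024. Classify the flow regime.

supercritical

Flow area A = b·y = 5.59 × 3.23 = 18.06 m². Wetted perimeter P = b + 2y = 5.59 + 2×3.23 = 12.05 m.
Hydraulic radius R = A/P = 18.06/12.05 = 1.498 m.
V = (1/n) R^(2/3) √S = (1/0.024) × 1.498^(2/3) × √0.021 = 7.906 m/s. Hydraulic depth D_h = A/T = 18.06/5.59 = 3.23 m.
Froude number Fr = V/√(g·D_h) = 7.906/√(9.81×3.23) = 1.4, which is greater than 1, so the flow is supercritical.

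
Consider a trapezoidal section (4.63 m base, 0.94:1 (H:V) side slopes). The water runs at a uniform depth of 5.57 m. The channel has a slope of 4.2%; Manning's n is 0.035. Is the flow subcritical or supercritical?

With bottom width b = 4.63 m and side slope z = 0.94: A = (b + zy)y = (4.63 + 0.94×5.57)×5.57 = 54.95 m²; P = b + 2y√(1+z²) = 4.63 + 2×5.57×1.372 = 19.92 m.
Hydraulic radius R = A/P = 54.95/19.92 = 2.759 m.
V = (1/n) R^(2/3) √S = (1/0.035) × 2.759^(2/3) × √0.042 = 11.52 m/s. Hydraulic depth D_h = A/T = 54.95/15.1 = 3.639 m.
Froude number Fr = V/√(g·D_h) = 11.52/√(9.81×3.639) = 1.93, which is greater than 1, so the flow is supercritical.

supercritical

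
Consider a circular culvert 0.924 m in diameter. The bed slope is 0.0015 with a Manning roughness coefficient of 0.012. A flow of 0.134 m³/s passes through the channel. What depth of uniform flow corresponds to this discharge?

Manning's equation rearranged: A R^(2/3) = nQ / (1·√S) = 0.012 × 0.134 / (√0.0015) = 0.04152.
At y = 0.296 m: A R^(2/3) = 0.0561 — too large.
At y = 0.253 m: A R^(2/3) = 0.04138 — close enough.

y_n = 0.253 m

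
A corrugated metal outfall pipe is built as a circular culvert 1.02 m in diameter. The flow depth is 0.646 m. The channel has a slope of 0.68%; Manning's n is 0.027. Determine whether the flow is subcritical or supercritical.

For a circular section of diameter D = 1.02 m at depth y = 0.646 m, the central angle is θ = 2 arccos(1 − 2y/D) = 3.681 rad. Then A = (D²/8)(θ − sin θ) = 0.5456 m² and P = Dθ/2 = 1.878 m.
Hydraulic radius R = A/P = 0.5456/1.878 = 0.2906 m.
V = (1/n) R^(2/3) √S = (1/0.027) × 0.2906^(2/3) × √0.0068 = 1.34 m/s. Hydraulic depth D_h = A/T = 0.5456/0.9831 = 0.555 m.
Froude number Fr = V/√(g·D_h) = 1.34/√(9.81×0.555) = 0.574, which is less than 1, so the flow is subcritical.

subcritical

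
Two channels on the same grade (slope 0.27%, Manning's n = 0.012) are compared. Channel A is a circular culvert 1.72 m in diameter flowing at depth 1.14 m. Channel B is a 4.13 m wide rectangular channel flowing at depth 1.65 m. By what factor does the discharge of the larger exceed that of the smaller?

Channel A: For a circular section of diameter D = 1.72 m at depth y = 1.14 m, the central angle is θ = 2 arccos(1 − 2y/D) = 3.805 rad. Then A = (D²/8)(θ − sin θ) = 1.635 m² and P = Dθ/2 = 3.272 m. Hydraulic radius R = A/P = 1.635/3.272 = 0.4996 m. Q_A = (1/0.012)·1.635·0.4996^(2/3)·√0.0027 = 4.457 m³/s.
Channel B: Flow area A = b·y = 4.13 × 1.65 = 6.814 m². Wetted perimeter P = b + 2y = 4.13 + 2×1.65 = 7.43 m. Hydraulic radius R = A/P = 6.814/7.43 = 0.9172 m. Q_B = (1/0.012)·6.814·0.9172^(2/3)·√0.0027 = 27.85 m³/s.
The larger discharge is 27.85 m³/s and the smaller is 4.457 m³/s; the ratio is 6.25.

6.25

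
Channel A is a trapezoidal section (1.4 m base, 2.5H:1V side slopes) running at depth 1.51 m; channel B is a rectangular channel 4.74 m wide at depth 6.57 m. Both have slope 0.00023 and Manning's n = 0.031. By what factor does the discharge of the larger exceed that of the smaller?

6.59

Channel A: With bottom width b = 1.4 m and side slope z = 2.5: A = (b + zy)y = (1.4 + 2.5×1.51)×1.51 = 7.814 m²; P = b + 2y√(1+z²) = 1.4 + 2×1.51×2.693 = 9.532 m. Hydraulic radius R = A/P = 7.814/9.532 = 0.8198 m. Q_A = (1/0.031)·7.814·0.8198^(2/3)·√0.00023 = 3.349 m³/s.
Channel B: Flow area A = b·y = 4.74 × 6.57 = 31.14 m². Wetted perimeter P = b + 2y = 4.74 + 2×6.57 = 17.88 m. Hydraulic radius R = A/P = 31.14/17.88 = 1.742 m. Q_B = (1/0.031)·31.14·1.742^(2/3)·√0.00023 = 22.05 m³/s.
The larger discharge is 22.05 m³/s and the smaller is 3.349 m³/s; the ratio is 6.59.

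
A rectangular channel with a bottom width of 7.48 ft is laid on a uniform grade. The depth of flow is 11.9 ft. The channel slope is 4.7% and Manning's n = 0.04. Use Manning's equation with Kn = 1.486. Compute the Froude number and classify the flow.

subcritical

Flow area A = b·y = 7.48 × 11.9 = 89.01 ft². Wetted perimeter P = b + 2y = 7.48 + 2×11.9 = 31.28 ft.
Hydraulic radius R = A/P = 89.01/31.28 = 2.846 ft.
V = (1.486/n) R^(2/3) √S = (1.486/0.04) × 2.846^(2/3) × √0.047 = 16.17 ft/s. Hydraulic depth D_h = A/T = 89.01/7.48 = 11.9 ft.
Froude number Fr = V/√(g·D_h) = 16.17/√(32.2×11.9) = 0.826, which is less than 1, so the flow is subcritical.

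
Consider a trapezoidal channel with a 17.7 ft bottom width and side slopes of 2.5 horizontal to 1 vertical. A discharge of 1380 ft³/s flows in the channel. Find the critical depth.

y_c = 4.59 ft

At critical depth, Q² T / (g A³) = 1, i.e. A³/T = Q²/g = 1380²/32.2 = 59140.
Try y = 5.25 ft: A³/T = 96430 — high.
Try y = 3.16 ft: A³/T = 15800 — low.
Try y = 4.59 ft: A³/T = 59080 — ≈ 59140.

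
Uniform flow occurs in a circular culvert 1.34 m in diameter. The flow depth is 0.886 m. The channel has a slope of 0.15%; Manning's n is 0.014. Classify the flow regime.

subcritical

For a circular section of diameter D = 1.34 m at depth y = 0.886 m, the central angle is θ = 2 arccos(1 − 2y/D) = 3.798 rad. Then A = (D²/8)(θ − sin θ) = 0.9895 m² and P = Dθ/2 = 2.545 m.
Hydraulic radius R = A/P = 0.9895/2.545 = 0.3888 m.
V = (1/n) R^(2/3) √S = (1/0.014) × 0.3888^(2/3) × √0.0015 = 1.474 m/s. Hydraulic depth D_h = A/T = 0.9895/1.268 = 0.7801 m.
Froude number Fr = V/√(g·D_h) = 1.474/√(9.81×0.7801) = 0.533, which is less than 1, so the flow is subcritical.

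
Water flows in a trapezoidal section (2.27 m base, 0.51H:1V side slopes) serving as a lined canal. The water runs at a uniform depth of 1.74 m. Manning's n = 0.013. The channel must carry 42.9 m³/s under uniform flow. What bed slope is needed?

S = 0.012

With bottom width b = 2.27 m and side slope z = 0.51: A = (b + zy)y = (2.27 + 0.51×1.74)×1.74 = 5.494 m²; P = b + 2y√(1+z²) = 2.27 + 2×1.74×1.123 = 6.176 m.
Hydraulic radius R = A/P = 5.494/6.176 = 0.8895 m.
From Manning's equation, S = [nQ / (1 A R^(2/3))]² = [0.013 × 42.9 / (1 × 5.494 × 0.8895^(2/3))]² = 0.012.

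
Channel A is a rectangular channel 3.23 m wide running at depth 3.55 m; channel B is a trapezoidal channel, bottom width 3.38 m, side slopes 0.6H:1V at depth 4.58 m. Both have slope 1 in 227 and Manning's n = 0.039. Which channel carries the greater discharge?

channel B

Channel A: Flow area A = b·y = 3.23 × 3.55 = 11.47 m². Wetted perimeter P = b + 2y = 3.23 + 2×3.55 = 10.33 m. Hydraulic radius R = A/P = 11.47/10.33 = 1.11 m. Q_A = (1/0.039)·11.47·1.11^(2/3)·√0.004405 = 20.92 m³/s.
Channel B: With bottom width b = 3.38 m and side slope z = 0.6: A = (b + zy)y = (3.38 + 0.6×4.58)×4.58 = 28.07 m²; P = b + 2y√(1+z²) = 3.38 + 2×4.58×1.166 = 14.06 m. Hydraulic radius R = A/P = 28.07/14.06 = 1.996 m. Q_B = (1/0.039)·28.07·1.996^(2/3)·√0.004405 = 75.72 m³/s.
Q_A = 20.92 m³/s vs Q_B = 75.72 m³/s, so channel B carries more.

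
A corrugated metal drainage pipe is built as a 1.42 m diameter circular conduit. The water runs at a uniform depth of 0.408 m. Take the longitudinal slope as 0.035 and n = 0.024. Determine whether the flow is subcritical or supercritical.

supercritical

For a circular section of diameter D = 1.42 m at depth y = 0.408 m, the central angle is θ = 2 arccos(1 − 2y/D) = 2.263 rad. Then A = (D²/8)(θ − sin θ) = 0.3763 m² and P = Dθ/2 = 1.607 m.
Hydraulic radius R = A/P = 0.3763/1.607 = 0.2342 m.
V = (1/n) R^(2/3) √S = (1/0.024) × 0.2342^(2/3) × √0.035 = 2.962 m/s. Hydraulic depth D_h = A/T = 0.3763/1.285 = 0.2928 m.
Froude number Fr = V/√(g·D_h) = 2.962/√(9.81×0.2928) = 1.75, which is greater than 1, so the flow is supercritical.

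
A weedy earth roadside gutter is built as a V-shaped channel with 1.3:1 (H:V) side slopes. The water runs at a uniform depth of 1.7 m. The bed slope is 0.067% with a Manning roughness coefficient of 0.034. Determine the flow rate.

For a triangular section with side slope z = 1.3: A = zy² = 1.3×1.7² = 3.757 m²; P = 2y√(1+z²) = 2×1.7×1.64 = 5.576 m.
Hydraulic radius R = A/P = 3.757/5.576 = 0.6737 m.
Manning's equation: Q = (1/n) A R^(2/3) S^(1/2) = (1/0.034) × 3.757 × 0.6737^(2/3) × 0.00067^(1/2) = 2.2 m³/s.

Q = 2.2 m³/s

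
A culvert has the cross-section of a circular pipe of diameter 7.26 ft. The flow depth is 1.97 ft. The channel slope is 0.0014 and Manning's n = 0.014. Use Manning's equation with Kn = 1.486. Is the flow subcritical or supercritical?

For a circular section of diameter D = 7.26 ft at depth y = 1.97 ft, the central angle is θ = 2 arccos(1 − 2y/D) = 2.192 rad. Then A = (D²/8)(θ − sin θ) = 9.081 ft² and P = Dθ/2 = 7.956 ft.
Hydraulic radius R = A/P = 9.081/7.956 = 1.141 ft.
V = (1.486/n) R^(2/3) √S = (1.486/0.014) × 1.141^(2/3) × √0.0014 = 4.338 ft/s. Hydraulic depth D_h = A/T = 9.081/6.456 = 1.407 ft.
Froude number Fr = V/√(g·D_h) = 4.338/√(32.2×1.407) = 0.645, which is less than 1, so the flow is subcritical.

subcritical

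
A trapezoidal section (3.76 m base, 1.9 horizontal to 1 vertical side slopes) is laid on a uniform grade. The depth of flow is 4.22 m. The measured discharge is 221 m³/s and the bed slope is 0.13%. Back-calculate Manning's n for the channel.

n = 0.014

With bottom width b = 3.76 m and side slope z = 1.9: A = (b + zy)y = (3.76 + 1.9×4.22)×4.22 = 49.7 m²; P = b + 2y√(1+z²) = 3.76 + 2×4.22×2.147 = 21.88 m.
Hydraulic radius R = A/P = 49.7/21.88 = 2.271 m.
Rearranging Manning's equation: n = (1/Q) A R^(2/3) S^(1/2) = (1/221) × 49.7 × 2.271^(2/3) × √0.0013 = 0.014.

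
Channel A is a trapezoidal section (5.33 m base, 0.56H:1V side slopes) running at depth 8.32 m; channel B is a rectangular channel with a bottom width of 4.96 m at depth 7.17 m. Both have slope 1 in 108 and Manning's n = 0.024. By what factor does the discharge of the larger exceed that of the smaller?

3.52

Channel A: With bottom width b = 5.33 m and side slope z = 0.56: A = (b + zy)y = (5.33 + 0.56×8.32)×8.32 = 83.11 m²; P = b + 2y√(1+z²) = 5.33 + 2×8.32×1.146 = 24.4 m. Hydraulic radius R = A/P = 83.11/24.4 = 3.406 m. Q_A = (1/0.024)·83.11·3.406^(2/3)·√0.009259 = 754.3 m³/s.
Channel B: Flow area A = b·y = 4.96 × 7.17 = 35.56 m². Wetted perimeter P = b + 2y = 4.96 + 2×7.17 = 19.3 m. Hydraulic radius R = A/P = 35.56/19.3 = 1.843 m. Q_B = (1/0.024)·35.56·1.843^(2/3)·√0.009259 = 214.3 m³/s.
The larger discharge is 754.3 m³/s and the smaller is 214.3 m³/s; the ratio is 3.52.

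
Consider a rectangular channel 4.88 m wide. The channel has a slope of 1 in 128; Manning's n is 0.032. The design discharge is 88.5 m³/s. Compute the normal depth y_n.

y_n = 4.77 m

Manning's equation rearranged: A R^(2/3) = nQ / (1·√S) = 0.032 × 88.5 / (√0.007812) = 32.04.
At y = 3.81 m: A R^(2/3) = 24.23 — low.
At y = 5.45 m: A R^(2/3) = 37.67 — high.
At y = 4.77 m: A R^(2/3) = 32.03 — matches.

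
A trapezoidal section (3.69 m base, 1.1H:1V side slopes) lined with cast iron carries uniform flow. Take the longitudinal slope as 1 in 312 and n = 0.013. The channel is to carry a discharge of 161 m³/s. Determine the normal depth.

Manning's equation rearranged: A R^(2/3) = nQ / (1·√S) = 0.013 × 161 / (√0.003205) = 36.97.
Try y = 4.26 m: A R^(2/3) = 60.02 — over.
Try y = 2.83 m: A R^(2/3) = 26.23 — short.
Try y = 3.36 m: A R^(2/3) = 36.91 — close enough.

y_n = 3.36 m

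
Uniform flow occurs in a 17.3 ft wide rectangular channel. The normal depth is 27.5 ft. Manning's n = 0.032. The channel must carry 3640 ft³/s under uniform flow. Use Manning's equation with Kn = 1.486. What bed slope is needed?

S = 0.0022

Flow area A = b·y = 17.3 × 27.5 = 475.8 ft². Wetted perimeter P = b + 2y = 17.3 + 2×27.5 = 72.3 ft.
Hydraulic radius R = A/P = 475.8/72.3 = 6.58 ft.
From Manning's equation, S = [nQ / (1.486 A R^(2/3))]² = [0.032 × 3640 / (1.486 × 475.8 × 6.58^(2/3))]² = 0.0022.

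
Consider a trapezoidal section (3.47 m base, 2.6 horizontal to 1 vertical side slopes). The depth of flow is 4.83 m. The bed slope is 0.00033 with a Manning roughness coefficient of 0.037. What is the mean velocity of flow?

V = 0.916 m/s

With bottom width b = 3.47 m and side slope z = 2.6: A = (b + zy)y = (3.47 + 2.6×4.83)×4.83 = 77.42 m²; P = b + 2y√(1+z²) = 3.47 + 2×4.83×2.786 = 30.38 m.
Hydraulic radius R = A/P = 77.42/30.38 = 2.548 m.
From Manning's equation, V = (1/n) R^(2/3) S^(1/2) = (1/0.037) × 2.548^(2/3) × 0.00033^(1/2) = 0.916 m/s.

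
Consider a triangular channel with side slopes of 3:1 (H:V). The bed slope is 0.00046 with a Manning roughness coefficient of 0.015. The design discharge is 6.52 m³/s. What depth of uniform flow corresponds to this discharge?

Manning's equation rearranged: A R^(2/3) = nQ / (1·√S) = 0.015 × 6.52 / (√0.00046) = 4.56.
At y = 1.69 m: A R^(2/3) = 7.394 — high.
At y = 1.06 m: A R^(2/3) = 2.131 — low.
At y = 1.41 m: A R^(2/3) = 4.561 — ≈ 4.56.

y_n = 1.41 m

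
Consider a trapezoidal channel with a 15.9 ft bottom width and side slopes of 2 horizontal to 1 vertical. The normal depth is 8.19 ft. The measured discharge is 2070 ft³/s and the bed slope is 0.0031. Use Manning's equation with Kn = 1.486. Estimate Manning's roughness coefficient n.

n = 0.031

With bottom width b = 15.9 ft and side slope z = 2: A = (b + zy)y = (15.9 + 2×8.19)×8.19 = 264.4 ft²; P = b + 2y√(1+z²) = 15.9 + 2×8.19×2.236 = 52.53 ft.
Hydraulic radius R = A/P = 264.4/52.53 = 5.033 ft.
Rearranging Manning's equation: n = (1.486/Q) A R^(2/3) S^(1/2) = (1.486/2070) × 264.4 × 5.033^(2/3) × √0.0031 = 0.031.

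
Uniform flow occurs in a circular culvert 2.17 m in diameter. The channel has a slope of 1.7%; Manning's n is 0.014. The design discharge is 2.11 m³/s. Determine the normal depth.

y_n = 0.445 m

Manning's equation rearranged: A R^(2/3) = nQ / (1·√S) = 0.014 × 2.11 / (√0.017) = 0.2266.
At y = 0.36 m: A R^(2/3) = 0.1471 — too small.
At y = 0.514 m: A R^(2/3) = 0.3027 — too large.
At y = 0.445 m: A R^(2/3) = 0.2266 — matches.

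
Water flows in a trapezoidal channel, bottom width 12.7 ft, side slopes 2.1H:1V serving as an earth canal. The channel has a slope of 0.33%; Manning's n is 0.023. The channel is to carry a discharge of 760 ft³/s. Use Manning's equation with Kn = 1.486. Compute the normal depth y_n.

Manning's equation rearranged: A R^(2/3) = nQ / (1.486·√S) = 0.023 × 760 / (1.486 × √0.0033) = 204.8.
Trying y = 3.66 ft: A R^(2/3) = 137.8 — low.
Trying y = 5.11 ft: A R^(2/3) = 264.5 — high.
Trying y = 4.49 ft: A R^(2/3) = 204.8 — ≈ 204.8.

y_n = 4.49 ft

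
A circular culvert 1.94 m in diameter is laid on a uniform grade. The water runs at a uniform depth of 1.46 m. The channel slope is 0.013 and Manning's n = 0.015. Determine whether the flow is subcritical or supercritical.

supercritical

For a circular section of diameter D = 1.94 m at depth y = 1.46 m, the central angle is θ = 2 arccos(1 − 2y/D) = 4.201 rad. Then A = (D²/8)(θ − sin θ) = 2.386 m² and P = Dθ/2 = 4.075 m.
Hydraulic radius R = A/P = 2.386/4.075 = 0.5857 m.
V = (1/n) R^(2/3) √S = (1/0.015) × 0.5857^(2/3) × √0.013 = 5.321 m/s. Hydraulic depth D_h = A/T = 2.386/1.674 = 1.425 m.
Froude number Fr = V/√(g·D_h) = 5.321/√(9.81×1.425) = 1.42, which is greater than 1, so the flow is supercritical.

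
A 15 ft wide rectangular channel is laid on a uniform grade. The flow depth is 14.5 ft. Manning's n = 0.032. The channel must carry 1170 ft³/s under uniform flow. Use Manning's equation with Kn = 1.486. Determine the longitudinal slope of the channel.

S = 0.00159

Flow area A = b·y = 15 × 14.5 = 217.5 ft². Wetted perimeter P = b + 2y = 15 + 2×14.5 = 44 ft.
Hydraulic radius R = A/P = 217.5/44 = 4.943 ft.
From Manning's equation, S = [nQ / (1.486 A R^(2/3))]² = [0.032 × 1170 / (1.486 × 217.5 × 4.943^(2/3))]² = 0.00159.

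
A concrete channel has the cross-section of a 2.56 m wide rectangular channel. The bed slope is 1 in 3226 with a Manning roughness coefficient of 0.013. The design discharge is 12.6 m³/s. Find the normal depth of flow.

y_n = 3.75 m

Manning's equation rearranged: A R^(2/3) = nQ / (1·√S) = 0.013 × 12.6 / (√0.00031) = 9.303.
Try y = 2.62 m: A R^(2/3) = 6.065 — too small.
Try y = 4.37 m: A R^(2/3) = 11.11 — too large.
Try y = 3.75 m: A R^(2/3) = 9.305 — matches.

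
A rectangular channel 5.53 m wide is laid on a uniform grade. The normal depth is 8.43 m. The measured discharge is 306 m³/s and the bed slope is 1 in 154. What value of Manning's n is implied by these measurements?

n = 0.02

Flow area A = b·y = 5.53 × 8.43 = 46.62 m². Wetted perimeter P = b + 2y = 5.53 + 2×8.43 = 22.39 m.
Hydraulic radius R = A/P = 46.62/22.39 = 2.082 m.
Rearranging Manning's equation: n = (1/Q) A R^(2/3) S^(1/2) = (1/306) × 46.62 × 2.082^(2/3) × √0.006494 = 0.02.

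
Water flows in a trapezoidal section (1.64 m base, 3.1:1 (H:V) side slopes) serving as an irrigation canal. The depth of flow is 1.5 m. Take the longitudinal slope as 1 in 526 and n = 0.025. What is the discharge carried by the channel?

Q = 14.5 m³/s

With bottom width b = 1.64 m and side slope z = 3.1: A = (b + zy)y = (1.64 + 3.1×1.5)×1.5 = 9.435 m²; P = b + 2y√(1+z²) = 1.64 + 2×1.5×3.257 = 11.41 m.
Hydraulic radius R = A/P = 9.435/11.41 = 0.8268 m.
Manning's equation: Q = (1/n) A R^(2/3) S^(1/2) = (1/0.025) × 9.435 × 0.8268^(2/3) × 0.001901^(1/2) = 14.5 m³/s.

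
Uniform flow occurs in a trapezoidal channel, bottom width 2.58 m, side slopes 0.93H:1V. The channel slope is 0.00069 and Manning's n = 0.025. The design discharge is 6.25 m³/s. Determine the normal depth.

y_n = 1.56 m

Manning's equation rearranged: A R^(2/3) = nQ / (1·√S) = 0.025 × 6.25 / (√0.00069) = 5.948.
Trying y = 1.25 m: A R^(2/3) = 3.966 — low.
Trying y = 1.92 m: A R^(2/3) = 8.776 — high.
Trying y = 1.56 m: A R^(2/3) = 5.945 — matches.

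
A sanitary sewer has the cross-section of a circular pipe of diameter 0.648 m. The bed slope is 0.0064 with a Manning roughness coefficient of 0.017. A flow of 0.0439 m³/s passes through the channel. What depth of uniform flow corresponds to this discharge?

y_n = 0.135 m

Manning's equation rearranged: A R^(2/3) = nQ / (1·√S) = 0.017 × 0.0439 / (√0.0064) = 0.009329.
At y = 0.121 m: A R^(2/3) = 0.007465 — low.
At y = 0.135 m: A R^(2/3) = 0.009321 — close enough.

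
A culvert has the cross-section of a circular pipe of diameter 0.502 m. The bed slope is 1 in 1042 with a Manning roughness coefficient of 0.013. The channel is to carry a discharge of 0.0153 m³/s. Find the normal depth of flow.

y_n = 0.122 m

Manning's equation rearranged: A R^(2/3) = nQ / (1·√S) = 0.013 × 0.0153 / (√0.0009597) = 0.00642.
Trying y = 0.104 m: A R^(2/3) = 0.004665 — short.
Trying y = 0.156 m: A R^(2/3) = 0.0104 — over.
Trying y = 0.122 m: A R^(2/3) = 0.006425 — close enough.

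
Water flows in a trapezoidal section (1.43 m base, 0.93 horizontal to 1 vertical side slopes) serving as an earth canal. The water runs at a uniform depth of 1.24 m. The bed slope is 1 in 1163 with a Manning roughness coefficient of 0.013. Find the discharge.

Q = 5.5 m³/s

With bottom width b = 1.43 m and side slope z = 0.93: A = (b + zy)y = (1.43 + 0.93×1.24)×1.24 = 3.203 m²; P = b + 2y√(1+z²) = 1.43 + 2×1.24×1.366 = 4.817 m.
Hydraulic radius R = A/P = 3.203/4.817 = 0.665 m.
Manning's equation: Q = (1/n) A R^(2/3) S^(1/2) = (1/0.013) × 3.203 × 0.665^(2/3) × 0.0008598^(1/2) = 5.5 m³/s.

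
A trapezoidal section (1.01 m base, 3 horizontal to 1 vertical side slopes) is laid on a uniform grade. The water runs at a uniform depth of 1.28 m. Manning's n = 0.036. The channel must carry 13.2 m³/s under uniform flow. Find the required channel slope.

S = 0.00976

With bottom width b = 1.01 m and side slope z = 3: A = (b + zy)y = (1.01 + 3×1.28)×1.28 = 6.208 m²; P = b + 2y√(1+z²) = 1.01 + 2×1.28×3.162 = 9.105 m.
Hydraulic radius R = A/P = 6.208/9.105 = 0.6818 m.
From Manning's equation, S = [nQ / (1 A R^(2/3))]² = [0.036 × 13.2 / (1 × 6.208 × 0.6818^(2/3))]² = 0.00976.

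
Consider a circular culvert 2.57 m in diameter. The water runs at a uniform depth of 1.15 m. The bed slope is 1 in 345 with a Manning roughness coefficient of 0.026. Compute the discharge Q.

Q = 3.3 m³/s

For a circular section of diameter D = 2.57 m at depth y = 1.15 m, the central angle is θ = 2 arccos(1 − 2y/D) = 2.931 rad. Then A = (D²/8)(θ − sin θ) = 2.247 m² and P = Dθ/2 = 3.766 m.
Hydraulic radius R = A/P = 2.247/3.766 = 0.5967 m.
Manning's equation: Q = (1/n) A R^(2/3) S^(1/2) = (1/0.026) × 2.247 × 0.5967^(2/3) × 0.002899^(1/2) = 3.3 m³/s.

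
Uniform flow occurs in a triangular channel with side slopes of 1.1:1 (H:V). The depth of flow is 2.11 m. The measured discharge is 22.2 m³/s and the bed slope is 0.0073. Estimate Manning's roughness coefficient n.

n = 0.016

For a triangular section with side slope z = 1.1: A = zy² = 1.1×2.11² = 4.897 m²; P = 2y√(1+z²) = 2×2.11×1.487 = 6.273 m.
Hydraulic radius R = A/P = 4.897/6.273 = 0.7806 m.
Rearranging Manning's equation: n = (1/Q) A R^(2/3) S^(1/2) = (1/22.2) × 4.897 × 0.7806^(2/3) × √0.0073 = 0.016.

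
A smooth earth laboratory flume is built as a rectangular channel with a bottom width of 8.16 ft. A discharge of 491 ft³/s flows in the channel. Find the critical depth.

y_c = 4.83 ft

For a rectangular channel, critical depth y_c = (q²/g)^(1/3) where q = Q/b = 491/8.16 = 60.17 ft²/s.
So y_c = (60.17²/32.2)^(1/3) = 4.83 ft.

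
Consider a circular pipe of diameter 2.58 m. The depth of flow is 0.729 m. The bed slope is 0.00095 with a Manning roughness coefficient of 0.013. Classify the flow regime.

subcritical

For a circular section of diameter D = 2.58 m at depth y = 0.729 m, the central angle is θ = 2 arccos(1 − 2y/D) = 2.242 rad. Then A = (D²/8)(θ − sin θ) = 1.214 m² and P = Dθ/2 = 2.892 m.
Hydraulic radius R = A/P = 1.214/2.892 = 0.4197 m.
V = (1/n) R^(2/3) √S = (1/0.013) × 0.4197^(2/3) × √0.00095 = 1.329 m/s. Hydraulic depth D_h = A/T = 1.214/2.323 = 0.5224 m.
Froude number Fr = V/√(g·D_h) = 1.329/√(9.81×0.5224) = 0.587, which is less than 1, so the flow is subcritical.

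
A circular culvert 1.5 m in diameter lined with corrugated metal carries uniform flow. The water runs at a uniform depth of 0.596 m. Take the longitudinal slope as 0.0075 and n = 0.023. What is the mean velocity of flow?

For a circular section of diameter D = 1.5 m at depth y = 0.596 m, the central angle is θ = 2 arccos(1 − 2y/D) = 2.728 rad. Then A = (D²/8)(θ − sin θ) = 0.6542 m² and P = Dθ/2 = 2.046 m.
Hydraulic radius R = A/P = 0.6542/2.046 = 0.3198 m.
From Manning's equation, V = (1/n) R^(2/3) S^(1/2) = (1/0.023) × 0.3198^(2/3) × 0.0075^(1/2) = 1.76 m/s.

V = 1.76 m/s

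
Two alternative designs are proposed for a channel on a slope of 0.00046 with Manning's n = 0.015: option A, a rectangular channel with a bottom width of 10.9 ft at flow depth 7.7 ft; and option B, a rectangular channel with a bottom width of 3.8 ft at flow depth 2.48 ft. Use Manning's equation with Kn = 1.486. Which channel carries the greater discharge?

channel A

Channel A: Flow area A = b·y = 10.9 × 7.7 = 83.93 ft². Wetted perimeter P = b + 2y = 10.9 + 2×7.7 = 26.3 ft. Hydraulic radius R = A/P = 83.93/26.3 = 3.191 ft. Q_A = (1.486/0.015)·83.93·3.191^(2/3)·√0.00046 = 386.5 ft³/s.
Channel B: Flow area A = b·y = 3.8 × 2.48 = 9.424 ft². Wetted perimeter P = b + 2y = 3.8 + 2×2.48 = 8.76 ft. Hydraulic radius R = A/P = 9.424/8.76 = 1.076 ft. Q_B = (1.486/0.015)·9.424·1.076^(2/3)·√0.00046 = 21.02 ft³/s.
Q_A = 386.5 ft³/s vs Q_B = 21.02 ft³/s, so channel A carries more.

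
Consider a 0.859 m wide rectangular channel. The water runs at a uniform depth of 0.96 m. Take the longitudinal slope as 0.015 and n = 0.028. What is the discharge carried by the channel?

Q = 1.6 m³/s

Flow area A = b·y = 0.859 × 0.96 = 0.8246 m². Wetted perimeter P = b + 2y = 0.859 + 2×0.96 = 2.779 m.
Hydraulic radius R = A/P = 0.8246/2.779 = 0.2967 m.
Manning's equation: Q = (1/n) A R^(2/3) S^(1/2) = (1/0.028) × 0.8246 × 0.2967^(2/3) × 0.015^(1/2) = 1.6 m³/s.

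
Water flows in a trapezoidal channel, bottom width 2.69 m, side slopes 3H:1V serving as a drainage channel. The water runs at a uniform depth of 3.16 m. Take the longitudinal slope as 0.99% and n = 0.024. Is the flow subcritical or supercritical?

With bottom width b = 2.69 m and side slope z = 3: A = (b + zy)y = (2.69 + 3×3.16)×3.16 = 38.46 m²; P = b + 2y√(1+z²) = 2.69 + 2×3.16×3.162 = 22.68 m.
Hydraulic radius R = A/P = 38.46/22.68 = 1.696 m.
V = (1/n) R^(2/3) √S = (1/0.024) × 1.696^(2/3) × √0.0099 = 5.896 m/s. Hydraulic depth D_h = A/T = 38.46/21.65 = 1.776 m.
Froude number Fr = V/√(g·D_h) = 5.896/√(9.81×1.776) = 1.41, which is greater than 1, so the flow is supercritical.

supercritical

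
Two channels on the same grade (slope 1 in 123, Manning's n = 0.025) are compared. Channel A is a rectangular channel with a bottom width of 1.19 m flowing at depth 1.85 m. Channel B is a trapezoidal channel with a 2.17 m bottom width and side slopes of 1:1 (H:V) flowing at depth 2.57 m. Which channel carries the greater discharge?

Channel A: Flow area A = b·y = 1.19 × 1.85 = 2.201 m². Wetted perimeter P = b + 2y = 1.19 + 2×1.85 = 4.89 m. Hydraulic radius R = A/P = 2.201/4.89 = 0.4502 m. Q_A = (1/0.025)·2.201·0.4502^(2/3)·√0.00813 = 4.664 m³/s.
Channel B: With bottom width b = 2.17 m and side slope z = 1: A = (b + zy)y = (2.17 + 1×2.57)×2.57 = 12.18 m²; P = b + 2y√(1+z²) = 2.17 + 2×2.57×1.414 = 9.439 m. Hydraulic radius R = A/P = 12.18/9.439 = 1.291 m. Q_B = (1/0.025)·12.18·1.291^(2/3)·√0.00813 = 52.08 m³/s.
Q_A = 4.664 m³/s vs Q_B = 52.08 m³/s, so channel B carries more.

channel B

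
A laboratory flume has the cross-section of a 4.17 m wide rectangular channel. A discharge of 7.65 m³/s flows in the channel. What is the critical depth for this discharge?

y_c = 0.7 m

For a rectangular channel, critical depth y_c = (q²/g)^(1/3) where q = Q/b = 7.65/4.17 = 1.835 m²/s.
So y_c = (1.835²/9.81)^(1/3) = 0.7 m.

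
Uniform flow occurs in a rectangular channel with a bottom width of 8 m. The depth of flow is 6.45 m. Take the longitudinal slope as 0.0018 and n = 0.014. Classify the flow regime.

subcritical

Flow area A = b·y = 8 × 6.45 = 51.6 m². Wetted perimeter P = b + 2y = 8 + 2×6.45 = 20.9 m.
Hydraulic radius R = A/P = 51.6/20.9 = 2.469 m.
V = (1/n) R^(2/3) √S = (1/0.014) × 2.469^(2/3) × √0.0018 = 5.536 m/s. Hydraulic depth D_h = A/T = 51.6/8 = 6.45 m.
Froude number Fr = V/√(g·D_h) = 5.536/√(9.81×6.45) = 0.696, which is less than 1, so the flow is subcritical.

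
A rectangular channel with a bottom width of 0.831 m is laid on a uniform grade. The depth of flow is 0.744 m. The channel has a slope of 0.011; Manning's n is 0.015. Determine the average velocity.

V = 2.9 m/s

Flow area A = b·y = 0.831 × 0.744 = 0.6183 m². Wetted perimeter P = b + 2y = 0.831 + 2×0.744 = 2.319 m.
Hydraulic radius R = A/P = 0.6183/2.319 = 0.2666 m.
From Manning's equation, V = (1/n) R^(2/3) S^(1/2) = (1/0.015) × 0.2666^(2/3) × 0.011^(1/2) = 2.9 m/s.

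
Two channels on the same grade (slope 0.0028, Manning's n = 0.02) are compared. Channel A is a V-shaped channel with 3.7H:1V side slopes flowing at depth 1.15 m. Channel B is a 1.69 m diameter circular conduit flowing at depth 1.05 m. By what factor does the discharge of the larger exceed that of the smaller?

3.69

Channel A: For a triangular section with side slope z = 3.7: A = zy² = 3.7×1.15² = 4.893 m²; P = 2y√(1+z²) = 2×1.15×3.833 = 8.815 m. Hydraulic radius R = A/P = 4.893/8.815 = 0.5551 m. Q_A = (1/0.02)·4.893·0.5551^(2/3)·√0.0028 = 8.744 m³/s.
Channel B: For a circular section of diameter D = 1.69 m at depth y = 1.05 m, the central angle is θ = 2 arccos(1 − 2y/D) = 3.632 rad. Then A = (D²/8)(θ − sin θ) = 1.465 m² and P = Dθ/2 = 3.069 m. Hydraulic radius R = A/P = 1.465/3.069 = 0.4773 m. Q_B = (1/0.02)·1.465·0.4773^(2/3)·√0.0028 = 2.367 m³/s.
The larger discharge is 8.744 m³/s and the smaller is 2.367 m³/s; the ratio is 3.69.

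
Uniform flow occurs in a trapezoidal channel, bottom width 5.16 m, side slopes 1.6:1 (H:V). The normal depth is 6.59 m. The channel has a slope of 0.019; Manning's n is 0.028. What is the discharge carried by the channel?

With bottom width b = 5.16 m and side slope z = 1.6: A = (b + zy)y = (5.16 + 1.6×6.59)×6.59 = 103.5 m²; P = b + 2y√(1+z²) = 5.16 + 2×6.59×1.887 = 30.03 m.
Hydraulic radius R = A/P = 103.5/30.03 = 3.446 m.
Manning's equation: Q = (1/n) A R^(2/3) S^(1/2) = (1/0.028) × 103.5 × 3.446^(2/3) × 0.019^(1/2) = 1160 m³/s.

Q = 1160 m³/s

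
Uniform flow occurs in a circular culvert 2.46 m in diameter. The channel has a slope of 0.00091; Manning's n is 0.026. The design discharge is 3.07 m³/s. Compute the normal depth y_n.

Manning's equation rearranged: A R^(2/3) = nQ / (1·√S) = 0.026 × 3.07 / (√0.00091) = 2.646.
At y = 1.41 m: A R^(2/3) = 2.151 — low.
At y = 2.03 m: A R^(2/3) = 3.458 — high.
At y = 1.62 m: A R^(2/3) = 2.649 — ≈ 2.646.

y_n = 1.62 m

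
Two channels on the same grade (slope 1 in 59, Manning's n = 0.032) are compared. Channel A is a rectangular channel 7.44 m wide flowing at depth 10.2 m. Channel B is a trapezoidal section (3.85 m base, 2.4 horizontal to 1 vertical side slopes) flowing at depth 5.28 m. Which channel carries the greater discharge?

channel B

Channel A: Flow area A = b·y = 7.44 × 10.2 = 75.89 m². Wetted perimeter P = b + 2y = 7.44 + 2×10.2 = 27.84 m. Hydraulic radius R = A/P = 75.89/27.84 = 2.726 m. Q_A = (1/0.032)·75.89·2.726^(2/3)·√0.01695 = 602.5 m³/s.
Channel B: With bottom width b = 3.85 m and side slope z = 2.4: A = (b + zy)y = (3.85 + 2.4×5.28)×5.28 = 87.24 m²; P = b + 2y√(1+z²) = 3.85 + 2×5.28×2.6 = 31.31 m. Hydraulic radius R = A/P = 87.24/31.31 = 2.787 m. Q_B = (1/0.032)·87.24·2.787^(2/3)·√0.01695 = 702.8 m³/s.
Q_A = 602.5 m³/s vs Q_B = 702.8 m³/s, so channel B carries more.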